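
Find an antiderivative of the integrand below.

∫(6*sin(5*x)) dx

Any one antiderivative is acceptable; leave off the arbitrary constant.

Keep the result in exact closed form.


Answer: -6*cos(5*x)/5.


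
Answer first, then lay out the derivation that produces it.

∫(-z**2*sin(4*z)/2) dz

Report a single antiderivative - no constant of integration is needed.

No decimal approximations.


The answer is z**2*cos(4*z)/8 - z*sin(4*z)/16 - cos(4*z)/64.
Step 1. Integrate ∫(-z**2*sin(4*z)/2) dz by parts with u = z**2, dv = (-sin(4*z)/2) dz, so v = cos(4*z)/8: now z**2*cos(4*z)/8 + ∫(-z*cos(4*z)/4) dz.
Step 2. Integrate ∫(-z*cos(4*z)/4) dz by parts with u = z, dv = (-cos(4*z)/4) dz, so v = -sin(4*z)/16: now z**2*cos(4*z)/8 - z*sin(4*z)/16 + ∫(sin(4*z)/16) dz.
Step 3. Evaluate the standard form: now z**2*cos(4*z)/8 - z*sin(4*z)/16 - cos(4*z)/64.
Answer: z**2*cos(4*z)/8 - z*sin(4*z)/16 - cos(4*z)/64.


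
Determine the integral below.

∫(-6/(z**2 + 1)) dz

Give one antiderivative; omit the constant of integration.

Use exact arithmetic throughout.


Answer: -6*atan(z).


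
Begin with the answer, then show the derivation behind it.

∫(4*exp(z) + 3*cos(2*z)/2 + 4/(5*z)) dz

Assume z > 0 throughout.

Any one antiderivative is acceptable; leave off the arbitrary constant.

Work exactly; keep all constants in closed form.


The answer is 4*exp(z) + 4*log(z)/5 + 3*sin(2*z)/4.
Step 1. Rewrite: now ∫(4/(5*z)) dz + ∫(4*exp(z)) dz + ∫(3*cos(2*z)/2) dz.
Step 2. Evaluate the standard form: now 4*exp(z) + ∫(4/(5*z)) dz + ∫(3*cos(2*z)/2) dz.
Step 3. Evaluate the standard form: now 4*exp(z) + 3*sin(2*z)/4 + ∫(4/(5*z)) dz.
Step 4. Evaluate the standard form [assuming z > 0]: now 4*exp(z) + 4*log(z)/5 + 3*sin(2*z)/4.
Answer: 4*exp(z) + 4*log(z)/5 + 3*sin(2*z)/4.


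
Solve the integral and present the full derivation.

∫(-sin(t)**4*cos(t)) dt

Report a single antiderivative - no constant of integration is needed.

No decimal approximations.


Step 1. Substitute u = sin(t), turning ∫(-sin(t)**4*cos(t)) dt into ∫(-u**4) du: now ∫(-u**4) du.
Step 2. Evaluate the standard form: now -u**5/5.
Step 3. Substitute back u = sin(t): now -sin(t)**5/5.
Answer: -sin(t)**5/5.


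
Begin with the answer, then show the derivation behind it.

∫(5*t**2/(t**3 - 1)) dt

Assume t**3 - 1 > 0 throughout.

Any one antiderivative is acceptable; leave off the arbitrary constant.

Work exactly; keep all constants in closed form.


The answer is 5*log(t**3 - 1)/3.
Step 1. Substitute u = t**3 - 1, turning ∫(5*t**2/(t**3 - 1)) dt into ∫(5/(3*u)) du: now ∫(5/(3*u)) du.
Step 2. Evaluate the standard form [assuming u > 0]: now 5*log(u)/3.
Step 3. Substitute back u = t**3 - 1: now 5*log(t**3 - 1)/3.
Answer: 5*log(t**3 - 1)/3.


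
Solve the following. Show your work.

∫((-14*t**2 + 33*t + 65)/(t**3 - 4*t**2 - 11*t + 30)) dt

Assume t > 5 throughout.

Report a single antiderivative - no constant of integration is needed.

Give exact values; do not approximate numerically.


Step 1. Decompose ∫((-14*t**2 + 33*t + 65)/(t**3 - 4*t**2 - 11*t + 30)) dt by partial fractions, (-14*t**2 + 33*t + 65)/(t**3 - 4*t**2 - 11*t + 30) = -4/(t + 3) - 5/(t - 2) - 5/(t - 5): now ∫(-5/(t - 5)) dt + ∫(-5/(t - 2)) dt + ∫(-4/(t + 3)) dt.
Step 2. Evaluate the standard form [assuming t > -3]: now -4*log(t + 3) + ∫(-5/(t - 5)) dt + ∫(-5/(t - 2)) dt.
Step 3. Evaluate the standard form [assuming t > 5]: now -5*log(t - 5) - 4*log(t + 3) + ∫(-5/(t - 2)) dt.
Step 4. Evaluate the standard form [assuming t > 2]: now -5*log(t - 5) - 5*log(t - 2) - 4*log(t + 3).
Answer: -5*log(t - 5) - 5*log(t - 2) - 4*log(t + 3).


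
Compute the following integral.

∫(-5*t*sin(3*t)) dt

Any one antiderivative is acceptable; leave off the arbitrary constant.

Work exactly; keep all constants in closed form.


Answer: 5*t*cos(3*t)/3 - 5*sin(3*t)/9.


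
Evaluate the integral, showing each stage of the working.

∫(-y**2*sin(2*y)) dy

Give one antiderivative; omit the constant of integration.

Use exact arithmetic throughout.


Step 1. Integrate ∫(-y**2*sin(2*y)) dy by parts with u = y**2, dv = (-sin(2*y)) dy, so v = cos(2*y)/2: now y**2*cos(2*y)/2 + ∫(-y*cos(2*y)) dy.
Step 2. Integrate ∫(-y*cos(2*y)) dy by parts with u = y, dv = (-cos(2*y)) dy, so v = -sin(2*y)/2: now y**2*cos(2*y)/2 - y*sin(2*y)/2 + ∫(sin(2*y)/2) dy.
Step 3. Evaluate the standard form: now y**2*cos(2*y)/2 - y*sin(2*y)/2 - cos(2*y)/4.
Answer: y**2*cos(2*y)/2 - y*sin(2*y)/2 - cos(2*y)/4.


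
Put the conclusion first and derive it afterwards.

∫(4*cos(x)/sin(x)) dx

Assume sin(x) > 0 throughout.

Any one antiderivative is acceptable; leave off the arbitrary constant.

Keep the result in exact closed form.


The answer is 4*log(sin(x)).
Step 1. Substitute u = sin(x), turning ∫(4*cos(x)/sin(x)) dx into ∫(4/u) du: now ∫(4/u) du.
Step 2. Evaluate the standard form [assuming u > 0]: now 4*log(u).
Step 3. Substitute back u = sin(x): now 4*log(sin(x)).
Answer: 4*log(sin(x)).


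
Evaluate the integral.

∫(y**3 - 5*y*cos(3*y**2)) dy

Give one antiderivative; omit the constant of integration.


Answer: y**4/4 - 5*sin(3*y**2)/6.


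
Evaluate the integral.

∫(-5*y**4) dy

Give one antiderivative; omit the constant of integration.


Answer: -y**5.


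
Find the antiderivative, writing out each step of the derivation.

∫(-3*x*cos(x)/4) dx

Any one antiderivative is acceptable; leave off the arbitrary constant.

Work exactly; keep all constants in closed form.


Step 1. Integrate ∫(-3*x*cos(x)/4) dx by parts with u = x, dv = (-3*cos(x)/4) dx, so v = -3*sin(x)/4: now -3*x*sin(x)/4 + ∫(3*sin(x)/4) dx.
Step 2. Evaluate the standard form: now -3*x*sin(x)/4 - 3*cos(x)/4.
Answer: -3*x*sin(x)/4 - 3*cos(x)/4.


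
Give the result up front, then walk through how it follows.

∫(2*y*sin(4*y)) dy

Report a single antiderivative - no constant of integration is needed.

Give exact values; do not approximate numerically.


The answer is -y*cos(4*y)/2 + sin(4*y)/8.
Step 1. Integrate ∫(2*y*sin(4*y)) dy by parts with u = y, dv = (2*sin(4*y)) dy, so v = -cos(4*y)/2: now -y*cos(4*y)/2 + ∫(cos(4*y)/2) dy.
Step 2. Evaluate the standard form: now -y*cos(4*y)/2 + sin(4*y)/8.
Answer: -y*cos(4*y)/2 + sin(4*y)/8.


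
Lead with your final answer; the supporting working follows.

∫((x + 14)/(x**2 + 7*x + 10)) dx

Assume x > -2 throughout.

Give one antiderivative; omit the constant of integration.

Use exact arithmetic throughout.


The answer is 4*log(x + 2) - 3*log(x + 5).
Step 1. Decompose ∫((x + 14)/(x**2 + 7*x + 10)) dx by partial fractions, (x + 14)/(x**2 + 7*x + 10) = -3/(x + 5) + 4/(x + 2): now ∫(4/(x + 2)) dx + ∫(-3/(x + 5)) dx.
Step 2. Evaluate the standard form [assuming x > -5]: now -3*log(x + 5) + ∫(4/(x + 2)) dx.
Step 3. Evaluate the standard form [assuming x > -2]: now 4*log(x + 2) - 3*log(x + 5).
Answer: 4*log(x + 2) - 3*log(x + 5).


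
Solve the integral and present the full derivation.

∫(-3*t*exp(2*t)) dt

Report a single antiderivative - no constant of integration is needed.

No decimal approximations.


Step 1. Integrate ∫(-3*t*exp(2*t)) dt by parts with u = t, dv = (-3*exp(2*t)) dt, so v = -3*exp(2*t)/2: now -3*t*exp(2*t)/2 + ∫(3*exp(2*t)/2) dt.
Step 2. Evaluate the standard form: now -3*t*exp(2*t)/2 + 3*exp(2*t)/4.
Answer: -3*t*exp(2*t)/2 + 3*exp(2*t)/4.


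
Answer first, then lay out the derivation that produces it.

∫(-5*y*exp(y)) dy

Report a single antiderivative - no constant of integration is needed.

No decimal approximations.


The answer is -5*y*exp(y) + 5*exp(y).
Step 1. Integrate ∫(-5*y*exp(y)) dy by parts with u = y, dv = (-5*exp(y)) dy, so v = -5*exp(y): now -5*y*exp(y) + ∫(5*exp(y)) dy.
Step 2. Evaluate the standard form: now -5*y*exp(y) + 5*exp(y).
Answer: -5*y*exp(y) + 5*exp(y).


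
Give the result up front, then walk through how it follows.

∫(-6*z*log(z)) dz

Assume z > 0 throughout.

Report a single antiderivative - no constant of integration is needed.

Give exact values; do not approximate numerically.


The answer is -3*z**2*log(z) + 3*z**2/2.
Step 1. Integrate ∫(-6*z*log(z)) dz by parts with u = log(z), dv = (-6*z) dz, so v = -3*z**2 [assuming z > 0]: now -3*z**2*log(z) + ∫(3*z) dz.
Step 2. Evaluate the standard form: now -3*z**2*log(z) + 3*z**2/2.
Answer: -3*z**2*log(z) + 3*z**2/2.


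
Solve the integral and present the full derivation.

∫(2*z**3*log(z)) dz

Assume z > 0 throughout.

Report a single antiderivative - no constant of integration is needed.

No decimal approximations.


Step 1. Integrate ∫(2*z**3*log(z)) dz by parts with u = log(z), dv = (2*z**3) dz, so v = z**4/2 [assuming z > 0]: now z**4*log(z)/2 + ∫(-z**3/2) dz.
Step 2. Evaluate the standard form: now z**4*log(z)/2 - z**4/8.
Answer: z**4*log(z)/2 - z**4/8.


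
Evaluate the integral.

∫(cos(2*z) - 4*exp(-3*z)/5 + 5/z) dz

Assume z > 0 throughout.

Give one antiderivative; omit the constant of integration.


Answer: 5*log(z) + sin(2*z)/2 + 4*exp(-3*z)/15.


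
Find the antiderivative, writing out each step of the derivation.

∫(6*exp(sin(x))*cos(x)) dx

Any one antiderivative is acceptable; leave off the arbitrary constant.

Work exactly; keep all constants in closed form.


Step 1. Substitute u = sin(x), turning ∫(6*exp(sin(x))*cos(x)) dx into ∫(6*exp(u)) du: now ∫(6*exp(u)) du.
Step 2. Evaluate the standard form: now 6*exp(u).
Step 3. Substitute back u = sin(x): now 6*exp(sin(x)).
Answer: 6*exp(sin(x)).


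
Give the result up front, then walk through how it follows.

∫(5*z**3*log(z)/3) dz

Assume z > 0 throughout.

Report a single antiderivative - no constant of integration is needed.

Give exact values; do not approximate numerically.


The answer is 5*z**4*log(z)/12 - 5*z**4/48.
Step 1. Integrate ∫(5*z**3*log(z)/3) dz by parts with u = log(z), dv = (5*z**3/3) dz, so v = 5*z**4/12 [assuming z > 0]: now 5*z**4*log(z)/12 + ∫(-5*z**3/12) dz.
Step 2. Evaluate the standard form: now 5*z**4*log(z)/12 - 5*z**4/48.
Answer: 5*z**4*log(z)/12 - 5*z**4/48.


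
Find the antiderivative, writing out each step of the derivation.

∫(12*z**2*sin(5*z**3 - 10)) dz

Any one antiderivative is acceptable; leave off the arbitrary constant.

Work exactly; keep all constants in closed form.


Step 1. Substitute u = z**3 - 2, turning ∫(12*z**2*sin(5*z**3 - 10)) dz into ∫(4*sin(5*u)) du: now ∫(4*sin(5*u)) du.
Step 2. Evaluate the standard form: now -4*cos(5*u)/5.
Step 3. Substitute back u = z**3 - 2: now -4*cos(5*z**3 - 10)/5.
Answer: -4*cos(5*z**3 - 10)/5.


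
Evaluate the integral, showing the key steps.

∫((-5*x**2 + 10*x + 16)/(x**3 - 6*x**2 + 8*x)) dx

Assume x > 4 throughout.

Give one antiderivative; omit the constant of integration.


Step 1. Decompose ∫((-5*x**2 + 10*x + 16)/(x**3 - 6*x**2 + 8*x)) dx by partial fractions, (-5*x**2 + 10*x + 16)/(x**3 - 6*x**2 + 8*x) = -4/(x - 2) - 3/(x - 4) + 2/x: now ∫(2/x) dx + ∫(-3/(x - 4)) dx + ∫(-4/(x - 2)) dx.
Step 2. Evaluate the standard form [assuming x > 4]: now -3*log(x - 4) + ∫(2/x) dx + ∫(-4/(x - 2)) dx.
Step 3. Evaluate the standard form [assuming x > 2]: now -3*log(x - 4) - 4*log(x - 2) + ∫(2/x) dx.
Step 4. Evaluate the standard form [assuming x > 0]: now 2*log(x) - 3*log(x - 4) - 4*log(x - 2).
Answer: 2*log(x) - 3*log(x - 4) - 4*log(x - 2).


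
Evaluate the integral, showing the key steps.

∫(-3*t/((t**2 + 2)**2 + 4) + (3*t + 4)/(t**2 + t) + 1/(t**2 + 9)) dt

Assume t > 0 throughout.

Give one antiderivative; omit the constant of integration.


Step 1. Rewrite: now ∫(-3*t/((t**2 + 2)**2 + 4)) dt + ∫((3*t + 4)/(t**2 + t)) dt + ∫(1/(t**2 + 9)) dt.
Step 2. Decompose ∫((3*t + 4)/(t**2 + t)) dt by partial fractions, (3*t + 4)/(t**2 + t) = -1/(t + 1) + 4/t: now ∫(4/t) dt + ∫(-3*t/((t**2 + 2)**2 + 4)) dt + ∫(-1/(t + 1)) dt + ∫(1/(t**2 + 9)) dt.
Step 3. Evaluate the standard form [assuming t > 0]: now 4*log(t) + ∫(-3*t/((t**2 + 2)**2 + 4)) dt + ∫(-1/(t + 1)) dt + ∫(1/(t**2 + 9)) dt.
Step 4. Evaluate the standard form [assuming t > -1]: now 4*log(t) - log(t + 1) + ∫(-3*t/((t**2 + 2)**2 + 4)) dt + ∫(1/(t**2 + 9)) dt.
Step 5. Evaluate the standard form: now 4*log(t) - log(t + 1) + atan(t/3)/3 + ∫(-3*t/((t**2 + 2)**2 + 4)) dt.
Step 6. Substitute u = t**2 + 2, turning ∫(-3*t/((t**2 + 2)**2 + 4)) dt into ∫(-3/(2*(u**2 + 4))) du: now 4*log(t) - log(t + 1) + atan(t/3)/3 + ∫(-3/(2*(u**2 + 4))) du.
Step 7. Evaluate the standard form: now 4*log(t) - log(t + 1) + atan(t/3)/3 - 3*atan(u/2)/4.
Step 8. Substitute back u = t**2 + 2: now 4*log(t) - log(t + 1) + atan(t/3)/3 - 3*atan(t**2/2 + 1)/4.
Answer: 4*log(t) - log(t + 1) + atan(t/3)/3 - 3*atan(t**2/2 + 1)/4.


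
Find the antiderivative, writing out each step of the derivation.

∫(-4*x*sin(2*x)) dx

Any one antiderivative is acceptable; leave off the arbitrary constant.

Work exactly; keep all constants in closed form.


Step 1. Integrate ∫(-4*x*sin(2*x)) dx by parts with u = x, dv = (-4*sin(2*x)) dx, so v = 2*cos(2*x): now 2*x*cos(2*x) + ∫(-2*cos(2*x)) dx.
Step 2. Evaluate the standard form: now 2*x*cos(2*x) - sin(2*x).
Answer: 2*x*cos(2*x) - sin(2*x).


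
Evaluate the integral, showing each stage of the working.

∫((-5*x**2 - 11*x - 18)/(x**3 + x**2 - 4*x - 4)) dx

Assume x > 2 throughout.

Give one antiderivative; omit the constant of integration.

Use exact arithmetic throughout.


Step 1. Decompose ∫((-5*x**2 - 11*x - 18)/(x**3 + x**2 - 4*x - 4)) dx by partial fractions, (-5*x**2 - 11*x - 18)/(x**3 + x**2 - 4*x - 4) = -4/(x + 2) + 4/(x + 1) - 5/(x - 2): now ∫(-5/(x - 2)) dx + ∫(4/(x + 1)) dx + ∫(-4/(x + 2)) dx.
Step 2. Evaluate the standard form [assuming x > -1]: now 4*log(x + 1) + ∫(-5/(x - 2)) dx + ∫(-4/(x + 2)) dx.
Step 3. Evaluate the standard form [assuming x > -2]: now 4*log(x + 1) - 4*log(x + 2) + ∫(-5/(x - 2)) dx.
Step 4. Evaluate the standard form [assuming x > 2]: now -5*log(x - 2) + 4*log(x + 1) - 4*log(x + 2).
Answer: -5*log(x - 2) + 4*log(x + 1) - 4*log(x + 2).


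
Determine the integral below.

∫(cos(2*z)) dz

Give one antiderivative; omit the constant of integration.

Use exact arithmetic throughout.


Answer: sin(2*z)/2.


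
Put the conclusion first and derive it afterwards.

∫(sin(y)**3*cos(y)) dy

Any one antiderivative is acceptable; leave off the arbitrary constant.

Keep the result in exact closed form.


The answer is sin(y)**4/4.
Step 1. Substitute u = sin(y), turning ∫(sin(y)**3*cos(y)) dy into ∫(u**3) du: now ∫(u**3) du.
Step 2. Evaluate the standard form: now u**4/4.
Step 3. Substitute back u = sin(y): now sin(y)**4/4.
Answer: sin(y)**4/4.


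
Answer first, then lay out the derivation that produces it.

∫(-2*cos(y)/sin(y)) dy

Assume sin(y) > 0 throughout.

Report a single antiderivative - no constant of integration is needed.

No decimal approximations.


The answer is -2*log(sin(y)).
Step 1. Substitute u = sin(y), turning ∫(-2*cos(y)/sin(y)) dy into ∫(-2/u) du: now ∫(-2/u) du.
Step 2. Evaluate the standard form [assuming u > 0]: now -2*log(u).
Step 3. Substitute back u = sin(y): now -2*log(sin(y)).
Answer: -2*log(sin(y)).


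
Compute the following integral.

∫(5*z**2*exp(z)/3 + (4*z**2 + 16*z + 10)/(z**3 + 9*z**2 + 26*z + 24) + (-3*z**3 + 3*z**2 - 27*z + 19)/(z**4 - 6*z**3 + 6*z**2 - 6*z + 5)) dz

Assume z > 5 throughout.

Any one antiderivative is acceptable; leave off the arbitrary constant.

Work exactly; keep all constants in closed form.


Answer: 5*z**2*exp(z)/3 - 10*z*exp(z)/3 + 10*exp(z)/3 - 4*log(z - 5) + log(z - 1) - 3*log(z + 2) + 2*log(z + 3) + 5*log(z + 4) + 4*atan(z).


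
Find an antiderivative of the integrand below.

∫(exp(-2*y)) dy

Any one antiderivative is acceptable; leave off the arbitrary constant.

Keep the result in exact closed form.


Answer: -exp(-2*y)/2.


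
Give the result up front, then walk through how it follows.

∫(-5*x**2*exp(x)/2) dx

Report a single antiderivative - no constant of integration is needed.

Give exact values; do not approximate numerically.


The answer is -5*x**2*exp(x)/2 + 5*x*exp(x) - 5*exp(x).
Step 1. Integrate ∫(-5*x**2*exp(x)/2) dx by parts with u = x**2, dv = (-5*exp(x)/2) dx, so v = -5*exp(x)/2: now -5*x**2*exp(x)/2 + ∫(5*x*exp(x)) dx.
Step 2. Integrate ∫(5*x*exp(x)) dx by parts with u = x, dv = (5*exp(x)) dx, so v = 5*exp(x): now -5*x**2*exp(x)/2 + 5*x*exp(x) + ∫(-5*exp(x)) dx.
Step 3. Evaluate the standard form: now -5*x**2*exp(x)/2 + 5*x*exp(x) - 5*exp(x).
Answer: -5*x**2*exp(x)/2 + 5*x*exp(x) - 5*exp(x).


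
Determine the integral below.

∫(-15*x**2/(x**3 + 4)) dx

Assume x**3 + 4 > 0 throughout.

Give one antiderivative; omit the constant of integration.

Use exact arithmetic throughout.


Answer: -5*log(x**3 + 4).


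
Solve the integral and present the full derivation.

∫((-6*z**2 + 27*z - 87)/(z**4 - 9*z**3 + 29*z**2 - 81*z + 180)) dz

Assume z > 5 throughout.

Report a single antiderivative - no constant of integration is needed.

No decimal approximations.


Step 1. Decompose ∫((-6*z**2 + 27*z - 87)/(z**4 - 9*z**3 + 29*z**2 - 81*z + 180)) dz by partial fractions, (-6*z**2 + 27*z - 87)/(z**4 - 9*z**3 + 29*z**2 - 81*z + 180) = -3/(z**2 + 9) + 3/(z - 4) - 3/(z - 5): now ∫(-3/(z - 5)) dz + ∫(3/(z - 4)) dz + ∫(-3/(z**2 + 9)) dz.
Step 2. Evaluate the standard form [assuming z > 5]: now -3*log(z - 5) + ∫(3/(z - 4)) dz + ∫(-3/(z**2 + 9)) dz.
Step 3. Evaluate the standard form [assuming z > 4]: now -3*log(z - 5) + 3*log(z - 4) + ∫(-3/(z**2 + 9)) dz.
Step 4. Evaluate the standard form: now -3*log(z - 5) + 3*log(z - 4) - atan(z/3).
Answer: -3*log(z - 5) + 3*log(z - 4) - atan(z/3).


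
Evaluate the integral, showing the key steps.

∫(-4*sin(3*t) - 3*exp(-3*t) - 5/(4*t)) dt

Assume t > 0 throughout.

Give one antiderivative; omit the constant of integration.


Step 1. Rewrite: now ∫(-5/(4*t)) dt + ∫(-3*exp(-3*t)) dt + ∫(-4*sin(3*t)) dt.
Step 2. Evaluate the standard form: now 4*cos(3*t)/3 + ∫(-5/(4*t)) dt + ∫(-3*exp(-3*t)) dt.
Step 3. Evaluate the standard form: now 4*cos(3*t)/3 + ∫(-5/(4*t)) dt + exp(-3*t).
Step 4. Evaluate the standard form [assuming t > 0]: now -5*log(t)/4 + 4*cos(3*t)/3 + exp(-3*t).
Answer: -5*log(t)/4 + 4*cos(3*t)/3 + exp(-3*t).


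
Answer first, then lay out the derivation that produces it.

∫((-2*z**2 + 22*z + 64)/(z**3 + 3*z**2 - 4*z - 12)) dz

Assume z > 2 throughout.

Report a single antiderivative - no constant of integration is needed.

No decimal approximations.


The answer is 5*log(z - 2) - 3*log(z + 2) - 4*log(z + 3).
Step 1. Decompose ∫((-2*z**2 + 22*z + 64)/(z**3 + 3*z**2 - 4*z - 12)) dz by partial fractions, (-2*z**2 + 22*z + 64)/(z**3 + 3*z**2 - 4*z - 12) = -4/(z + 3) - 3/(z + 2) + 5/(z - 2): now ∫(5/(z - 2)) dz + ∫(-3/(z + 2)) dz + ∫(-4/(z + 3)) dz.
Step 2. Evaluate the standard form [assuming z > -2]: now -3*log(z + 2) + ∫(5/(z - 2)) dz + ∫(-4/(z + 3)) dz.
Step 3. Evaluate the standard form [assuming z > 2]: now 5*log(z - 2) - 3*log(z + 2) + ∫(-4/(z + 3)) dz.
Step 4. Evaluate the standard form [assuming z > -3]: now 5*log(z - 2) - 3*log(z + 2) - 4*log(z + 3).
Answer: 5*log(z - 2) - 3*log(z + 2) - 4*log(z + 3).


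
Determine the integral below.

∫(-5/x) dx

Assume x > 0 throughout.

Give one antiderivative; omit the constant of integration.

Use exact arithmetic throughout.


Answer: -5*log(x).


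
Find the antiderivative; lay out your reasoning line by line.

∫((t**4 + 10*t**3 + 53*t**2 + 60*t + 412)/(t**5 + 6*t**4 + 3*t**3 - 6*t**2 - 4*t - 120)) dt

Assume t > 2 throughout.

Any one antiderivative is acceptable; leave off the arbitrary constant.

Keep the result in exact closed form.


Step 1. Decompose ∫((t**4 + 10*t**3 + 53*t**2 + 60*t + 412)/(t**5 + 6*t**4 + 3*t**3 - 6*t**2 - 4*t - 120)) dt by partial fractions, (t**4 + 10*t**3 + 53*t**2 + 60*t + 412)/(t**5 + 6*t**4 + 3*t**3 - 6*t**2 - 4*t - 120) = -4/(t**2 + 4) + 2/(t + 5) - 4/(t + 3) + 3/(t - 2): now ∫(3/(t - 2)) dt + ∫(-4/(t + 3)) dt + ∫(2/(t + 5)) dt + ∫(-4/(t**2 + 4)) dt.
Step 2. Evaluate the standard form [assuming t > -3]: now -4*log(t + 3) + ∫(3/(t - 2)) dt + ∫(2/(t + 5)) dt + ∫(-4/(t**2 + 4)) dt.
Step 3. Evaluate the standard form [assuming t > 2]: now 3*log(t - 2) - 4*log(t + 3) + ∫(2/(t + 5)) dt + ∫(-4/(t**2 + 4)) dt.
Step 4. Evaluate the standard form [assuming t > -5]: now 3*log(t - 2) - 4*log(t + 3) + 2*log(t + 5) + ∫(-4/(t**2 + 4)) dt.
Step 5. Evaluate the standard form: now 3*log(t - 2) - 4*log(t + 3) + 2*log(t + 5) - 2*atan(t/2).
Answer: 3*log(t - 2) - 4*log(t + 3) + 2*log(t + 5) - 2*atan(t/2).


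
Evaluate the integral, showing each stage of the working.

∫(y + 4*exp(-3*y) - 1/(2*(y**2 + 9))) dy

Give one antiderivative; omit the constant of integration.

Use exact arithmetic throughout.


Step 1. Rewrite: now ∫(y) dy + ∫(-1/(2*(y**2 + 9))) dy + ∫(4*exp(-3*y)) dy.
Step 2. Evaluate the standard form: now -atan(y/3)/6 + ∫(y) dy + ∫(4*exp(-3*y)) dy.
Step 3. Evaluate the standard form: now -atan(y/3)/6 + ∫(y) dy - 4*exp(-3*y)/3.
Step 4. Evaluate the standard form: now y**2/2 - atan(y/3)/6 - 4*exp(-3*y)/3.
Answer: y**2/2 - atan(y/3)/6 - 4*exp(-3*y)/3.


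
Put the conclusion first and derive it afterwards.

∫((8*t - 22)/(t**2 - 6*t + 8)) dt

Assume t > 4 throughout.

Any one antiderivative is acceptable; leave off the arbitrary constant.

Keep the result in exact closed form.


The answer is 5*log(t - 4) + 3*log(t - 2).
Step 1. Decompose ∫((8*t - 22)/(t**2 - 6*t + 8)) dt by partial fractions, (8*t - 22)/(t**2 - 6*t + 8) = 3/(t - 2) + 5/(t - 4): now ∫(5/(t - 4)) dt + ∫(3/(t - 2)) dt.
Step 2. Evaluate the standard form [assuming t > 4]: now 5*log(t - 4) + ∫(3/(t - 2)) dt.
Step 3. Evaluate the standard form [assuming t > 2]: now 5*log(t - 4) + 3*log(t - 2).
Answer: 5*log(t - 4) + 3*log(t - 2).


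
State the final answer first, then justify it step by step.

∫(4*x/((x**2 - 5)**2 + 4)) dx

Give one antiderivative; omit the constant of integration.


The answer is atan(x**2/2 - 5/2).
Step 1. Substitute u = x**2 - 5, turning ∫(4*x/((x**2 - 5)**2 + 4)) dx into ∫(2/(u**2 + 4)) du: now ∫(2/(u**2 + 4)) du.
Step 2. Evaluate the standard form: now atan(u/2).
Step 3. Substitute back u = x**2 - 5: now atan(x**2/2 - 5/2).
Answer: atan(x**2/2 - 5/2).


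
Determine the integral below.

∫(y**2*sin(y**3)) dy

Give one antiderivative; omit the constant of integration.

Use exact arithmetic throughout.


Answer: -cos(y**3)/3.


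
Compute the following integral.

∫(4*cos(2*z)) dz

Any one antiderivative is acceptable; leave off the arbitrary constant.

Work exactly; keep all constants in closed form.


Answer: 2*sin(2*z).


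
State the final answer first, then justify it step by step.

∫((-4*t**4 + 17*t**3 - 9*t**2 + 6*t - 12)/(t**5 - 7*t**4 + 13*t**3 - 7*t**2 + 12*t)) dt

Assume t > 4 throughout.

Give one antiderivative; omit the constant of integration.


The answer is -log(t) - log(t - 4) - 2*log(t - 3) - atan(t).
Step 1. Decompose ∫((-4*t**4 + 17*t**3 - 9*t**2 + 6*t - 12)/(t**5 - 7*t**4 + 13*t**3 - 7*t**2 + 12*t)) dt by partial fractions, (-4*t**4 + 17*t**3 - 9*t**2 + 6*t - 12)/(t**5 - 7*t**4 + 13*t**3 - 7*t**2 + 12*t) = -1/(t**2 + 1) - 2/(t - 3) - 1/(t - 4) - 1/t: now ∫(-1/t) dt + ∫(-1/(t - 4)) dt + ∫(-2/(t - 3)) dt + ∫(-1/(t**2 + 1)) dt.
Step 2. Evaluate the standard form [assuming t > 4]: now -log(t - 4) + ∫(-1/t) dt + ∫(-2/(t - 3)) dt + ∫(-1/(t**2 + 1)) dt.
Step 3. Evaluate the standard form [assuming t > 3]: now -log(t - 4) - 2*log(t - 3) + ∫(-1/t) dt + ∫(-1/(t**2 + 1)) dt.
Step 4. Evaluate the standard form [assuming t > 0]: now -log(t) - log(t - 4) - 2*log(t - 3) + ∫(-1/(t**2 + 1)) dt.
Step 5. Evaluate the standard form: now -log(t) - log(t - 4) - 2*log(t - 3) - atan(t).
Answer: -log(t) - log(t - 4) - 2*log(t - 3) - atan(t).


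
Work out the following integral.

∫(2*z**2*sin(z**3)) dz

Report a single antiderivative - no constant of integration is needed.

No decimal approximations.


Answer: -2*cos(z**3)/3.


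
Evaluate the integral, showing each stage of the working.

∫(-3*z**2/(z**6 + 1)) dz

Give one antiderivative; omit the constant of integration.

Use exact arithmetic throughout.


Step 1. Substitute u = z**3, turning ∫(-3*z**2/(z**6 + 1)) dz into ∫(-1/(u**2 + 1)) du: now ∫(-1/(u**2 + 1)) du.
Step 2. Evaluate the standard form: now -atan(u).
Step 3. Substitute back u = z**3: now -atan(z**3).
Answer: -atan(z**3).


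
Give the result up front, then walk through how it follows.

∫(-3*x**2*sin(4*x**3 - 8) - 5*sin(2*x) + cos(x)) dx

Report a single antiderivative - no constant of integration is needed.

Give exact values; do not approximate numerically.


The answer is sin(x) + 5*cos(2*x)/2 + cos(4*x**3 - 8)/4.
Step 1. Rewrite: now ∫(-3*x**2*sin(4*x**3 - 8)) dx + ∫(-5*sin(2*x)) dx + ∫(cos(x)) dx.
Step 2. Evaluate the standard form: now 5*cos(2*x)/2 + ∫(-3*x**2*sin(4*x**3 - 8)) dx + ∫(cos(x)) dx.
Step 3. Substitute u = x**3 - 2, turning ∫(-3*x**2*sin(4*x**3 - 8)) dx into ∫(-sin(4*u)) du: now 5*cos(2*x)/2 + ∫(-sin(4*u)) du + ∫(cos(x)) dx.
Step 4. Evaluate the standard form: now cos(4*u)/4 + 5*cos(2*x)/2 + ∫(cos(x)) dx.
Step 5. Substitute back u = x**3 - 2: now 5*cos(2*x)/2 + cos(4*x**3 - 8)/4 + ∫(cos(x)) dx.
Step 6. Evaluate the standard form: now sin(x) + 5*cos(2*x)/2 + cos(4*x**3 - 8)/4.
Answer: sin(x) + 5*cos(2*x)/2 + cos(4*x**3 - 8)/4.


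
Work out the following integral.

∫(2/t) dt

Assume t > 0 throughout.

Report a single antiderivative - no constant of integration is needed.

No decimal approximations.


Answer: 2*log(t).


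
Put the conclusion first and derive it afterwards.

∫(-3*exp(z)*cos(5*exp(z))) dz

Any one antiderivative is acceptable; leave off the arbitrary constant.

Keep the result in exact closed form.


The answer is -3*sin(5*exp(z))/5.
Step 1. Substitute u = exp(z), turning ∫(-3*exp(z)*cos(5*exp(z))) dz into ∫(-3*cos(5*u)) du: now ∫(-3*cos(5*u)) du.
Step 2. Evaluate the standard form: now -3*sin(5*u)/5.
Step 3. Substitute back u = exp(z): now -3*sin(5*exp(z))/5.
Answer: -3*sin(5*exp(z))/5.


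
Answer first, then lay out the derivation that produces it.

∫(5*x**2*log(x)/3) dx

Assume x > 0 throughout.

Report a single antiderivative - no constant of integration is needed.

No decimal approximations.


The answer is 5*x**3*log(x)/9 - 5*x**3/27.
Step 1. Integrate ∫(5*x**2*log(x)/3) dx by parts with u = log(x), dv = (5*x**2/3) dx, so v = 5*x**3/9 [assuming x > 0]: now 5*x**3*log(x)/9 + ∫(-5*x**2/9) dx.
Step 2. Evaluate the standard form: now 5*x**3*log(x)/9 - 5*x**3/27.
Answer: 5*x**3*log(x)/9 - 5*x**3/27.


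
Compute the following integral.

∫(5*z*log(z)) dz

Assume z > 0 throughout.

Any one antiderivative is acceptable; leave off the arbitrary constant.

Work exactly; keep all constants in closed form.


Answer: 5*z**2*log(z)/2 - 5*z**2/4.


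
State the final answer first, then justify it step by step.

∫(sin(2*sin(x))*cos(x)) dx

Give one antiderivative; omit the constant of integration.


The answer is -cos(2*sin(x))/2.
Step 1. Substitute u = sin(x), turning ∫(sin(2*sin(x))*cos(x)) dx into ∫(sin(2*u)) du: now ∫(sin(2*u)) du.
Step 2. Evaluate the standard form: now -cos(2*u)/2.
Step 3. Substitute back u = sin(x): now -cos(2*sin(x))/2.
Answer: -cos(2*sin(x))/2.


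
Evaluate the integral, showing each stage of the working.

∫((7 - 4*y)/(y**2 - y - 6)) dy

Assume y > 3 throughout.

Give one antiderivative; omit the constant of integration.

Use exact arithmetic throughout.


Step 1. Decompose ∫((7 - 4*y)/(y**2 - y - 6)) dy by partial fractions, (7 - 4*y)/(y**2 - y - 6) = -3/(y + 2) - 1/(y - 3): now ∫(-1/(y - 3)) dy + ∫(-3/(y + 2)) dy.
Step 2. Evaluate the standard form [assuming y > -2]: now -3*log(y + 2) + ∫(-1/(y - 3)) dy.
Step 3. Evaluate the standard form [assuming y > 3]: now -log(y - 3) - 3*log(y + 2).
Answer: -log(y - 3) - 3*log(y + 2).


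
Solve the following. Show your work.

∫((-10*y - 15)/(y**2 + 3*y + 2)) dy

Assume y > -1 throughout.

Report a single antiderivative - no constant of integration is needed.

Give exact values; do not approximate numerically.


Step 1. Decompose ∫((-10*y - 15)/(y**2 + 3*y + 2)) dy by partial fractions, (-10*y - 15)/(y**2 + 3*y + 2) = -5/(y + 2) - 5/(y + 1): now ∫(-5/(y + 1)) dy + ∫(-5/(y + 2)) dy.
Step 2. Evaluate the standard form [assuming y > -2]: now -5*log(y + 2) + ∫(-5/(y + 1)) dy.
Step 3. Evaluate the standard form [assuming y > -1]: now -5*log(y + 1) - 5*log(y + 2).
Answer: -5*log(y + 1) - 5*log(y + 2).


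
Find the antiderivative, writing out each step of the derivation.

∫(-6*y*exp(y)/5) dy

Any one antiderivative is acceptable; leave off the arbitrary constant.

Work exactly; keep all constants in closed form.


Step 1. Integrate ∫(-6*y*exp(y)/5) dy by parts with u = y, dv = (-6*exp(y)/5) dy, so v = -6*exp(y)/5: now -6*y*exp(y)/5 + ∫(6*exp(y)/5) dy.
Step 2. Evaluate the standard form: now -6*y*exp(y)/5 + 6*exp(y)/5.
Answer: -6*y*exp(y)/5 + 6*exp(y)/5.


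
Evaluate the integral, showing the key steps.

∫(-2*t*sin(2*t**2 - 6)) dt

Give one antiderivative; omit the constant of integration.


Step 1. Substitute u = t**2 - 3, turning ∫(-2*t*sin(2*t**2 - 6)) dt into ∫(-sin(2*u)) du: now ∫(-sin(2*u)) du.
Step 2. Evaluate the standard form: now cos(2*u)/2.
Step 3. Substitute back u = t**2 - 3: now cos(2*t**2 - 6)/2.
Answer: cos(2*t**2 - 6)/2.


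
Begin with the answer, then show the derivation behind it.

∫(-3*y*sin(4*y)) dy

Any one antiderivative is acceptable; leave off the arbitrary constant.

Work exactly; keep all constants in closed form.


The answer is 3*y*cos(4*y)/4 - 3*sin(4*y)/16.
Step 1. Integrate ∫(-3*y*sin(4*y)) dy by parts with u = y, dv = (-3*sin(4*y)) dy, so v = 3*cos(4*y)/4: now 3*y*cos(4*y)/4 + ∫(-3*cos(4*y)/4) dy.
Step 2. Evaluate the standard form: now 3*y*cos(4*y)/4 - 3*sin(4*y)/16.
Answer: 3*y*cos(4*y)/4 - 3*sin(4*y)/16.


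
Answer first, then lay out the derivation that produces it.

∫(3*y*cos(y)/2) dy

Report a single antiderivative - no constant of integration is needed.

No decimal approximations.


The answer is 3*y*sin(y)/2 + 3*cos(y)/2.
Step 1. Integrate ∫(3*y*cos(y)/2) dy by parts with u = y, dv = (3*cos(y)/2) dy, so v = 3*sin(y)/2: now 3*y*sin(y)/2 + ∫(-3*sin(y)/2) dy.
Step 2. Evaluate the standard form: now 3*y*sin(y)/2 + 3*cos(y)/2.
Answer: 3*y*sin(y)/2 + 3*cos(y)/2.


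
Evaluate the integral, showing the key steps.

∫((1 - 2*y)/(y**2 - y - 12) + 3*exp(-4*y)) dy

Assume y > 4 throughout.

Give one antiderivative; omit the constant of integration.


Step 1. Rewrite: now ∫((1 - 2*y)/(y**2 - y - 12)) dy + ∫(3*exp(-4*y)) dy.
Step 2. Evaluate the standard form: now ∫((1 - 2*y)/(y**2 - y - 12)) dy - 3*exp(-4*y)/4.
Step 3. Decompose ∫((1 - 2*y)/(y**2 - y - 12)) dy by partial fractions, (1 - 2*y)/(y**2 - y - 12) = -1/(y + 3) - 1/(y - 4): now ∫(-1/(y - 4)) dy + ∫(-1/(y + 3)) dy - 3*exp(-4*y)/4.
Step 4. Evaluate the standard form [assuming y > -3]: now -log(y + 3) + ∫(-1/(y - 4)) dy - 3*exp(-4*y)/4.
Step 5. Evaluate the standard form [assuming y > 4]: now -log(y - 4) - log(y + 3) - 3*exp(-4*y)/4.
Answer: -log(y - 4) - log(y + 3) - 3*exp(-4*y)/4.


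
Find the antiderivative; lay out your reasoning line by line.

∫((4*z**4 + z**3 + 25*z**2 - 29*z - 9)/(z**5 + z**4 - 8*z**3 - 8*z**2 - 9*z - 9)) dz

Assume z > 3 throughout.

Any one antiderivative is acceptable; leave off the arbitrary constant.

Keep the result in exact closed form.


Step 1. Decompose ∫((4*z**4 + z**3 + 25*z**2 - 29*z - 9)/(z**5 + z**4 - 8*z**3 - 8*z**2 - 9*z - 9)) dz by partial fractions, (4*z**4 + z**3 + 25*z**2 - 29*z - 9)/(z**5 + z**4 - 8*z**3 - 8*z**2 - 9*z - 9) = 3/(z**2 + 1) + 5/(z + 3) - 3/(z + 1) + 2/(z - 3): now ∫(2/(z - 3)) dz + ∫(-3/(z + 1)) dz + ∫(5/(z + 3)) dz + ∫(3/(z**2 + 1)) dz.
Step 2. Evaluate the standard form [assuming z > -3]: now 5*log(z + 3) + ∫(2/(z - 3)) dz + ∫(-3/(z + 1)) dz + ∫(3/(z**2 + 1)) dz.
Step 3. Evaluate the standard form [assuming z > 3]: now 2*log(z - 3) + 5*log(z + 3) + ∫(-3/(z + 1)) dz + ∫(3/(z**2 + 1)) dz.
Step 4. Evaluate the standard form [assuming z > -1]: now 2*log(z - 3) - 3*log(z + 1) + 5*log(z + 3) + ∫(3/(z**2 + 1)) dz.
Step 5. Evaluate the standard form: now 2*log(z - 3) - 3*log(z + 1) + 5*log(z + 3) + 3*atan(z).
Answer: 2*log(z - 3) - 3*log(z + 1) + 5*log(z + 3) + 3*atan(z).


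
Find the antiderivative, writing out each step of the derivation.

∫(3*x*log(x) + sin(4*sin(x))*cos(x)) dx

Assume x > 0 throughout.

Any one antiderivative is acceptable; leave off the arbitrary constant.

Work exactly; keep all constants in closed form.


Step 1. Rewrite: now ∫(3*x*log(x)) dx + ∫(sin(4*sin(x))*cos(x)) dx.
Step 2. Integrate ∫(3*x*log(x)) dx by parts with u = log(x), dv = (3*x) dx, so v = 3*x**2/2 [assuming x > 0]: now 3*x**2*log(x)/2 + ∫(-3*x/2) dx + ∫(sin(4*sin(x))*cos(x)) dx.
Step 3. Evaluate the standard form: now 3*x**2*log(x)/2 - 3*x**2/4 + ∫(sin(4*sin(x))*cos(x)) dx.
Step 4. Substitute u = sin(x), turning ∫(sin(4*sin(x))*cos(x)) dx into ∫(sin(4*u)) du: now 3*x**2*log(x)/2 - 3*x**2/4 + ∫(sin(4*u)) du.
Step 5. Evaluate the standard form: now 3*x**2*log(x)/2 - 3*x**2/4 - cos(4*u)/4.
Step 6. Substitute back u = sin(x): now 3*x**2*log(x)/2 - 3*x**2/4 - cos(4*sin(x))/4.
Answer: 3*x**2*log(x)/2 - 3*x**2/4 - cos(4*sin(x))/4.


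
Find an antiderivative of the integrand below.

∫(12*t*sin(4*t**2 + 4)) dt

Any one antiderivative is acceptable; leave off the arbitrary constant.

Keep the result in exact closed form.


Answer: -3*cos(4*t**2 + 4)/2.


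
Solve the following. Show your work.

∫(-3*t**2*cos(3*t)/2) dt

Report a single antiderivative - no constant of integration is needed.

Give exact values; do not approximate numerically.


Step 1. Integrate ∫(-3*t**2*cos(3*t)/2) dt by parts with u = t**2, dv = (-3*cos(3*t)/2) dt, so v = -sin(3*t)/2: now -t**2*sin(3*t)/2 + ∫(t*sin(3*t)) dt.
Step 2. Integrate ∫(t*sin(3*t)) dt by parts with u = t, dv = (sin(3*t)) dt, so v = -cos(3*t)/3: now -t**2*sin(3*t)/2 - t*cos(3*t)/3 + ∫(cos(3*t)/3) dt.
Step 3. Evaluate the standard form: now -t**2*sin(3*t)/2 - t*cos(3*t)/3 + sin(3*t)/9.
Answer: -t**2*sin(3*t)/2 - t*cos(3*t)/3 + sin(3*t)/9.


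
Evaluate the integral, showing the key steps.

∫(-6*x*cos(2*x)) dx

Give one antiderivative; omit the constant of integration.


Step 1. Integrate ∫(-6*x*cos(2*x)) dx by parts with u = x, dv = (-6*cos(2*x)) dx, so v = -3*sin(2*x): now -3*x*sin(2*x) + ∫(3*sin(2*x)) dx.
Step 2. Evaluate the standard form: now -3*x*sin(2*x) - 3*cos(2*x)/2.
Answer: -3*x*sin(2*x) - 3*cos(2*x)/2.


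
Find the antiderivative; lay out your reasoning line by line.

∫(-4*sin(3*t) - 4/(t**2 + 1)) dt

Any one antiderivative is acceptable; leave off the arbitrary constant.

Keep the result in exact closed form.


Step 1. Rewrite: now ∫(-4/(t**2 + 1)) dt + ∫(-4*sin(3*t)) dt.
Step 2. Evaluate the standard form: now -4*atan(t) + ∫(-4*sin(3*t)) dt.
Step 3. Evaluate the standard form: now 4*cos(3*t)/3 - 4*atan(t).
Answer: 4*cos(3*t)/3 - 4*atan(t).


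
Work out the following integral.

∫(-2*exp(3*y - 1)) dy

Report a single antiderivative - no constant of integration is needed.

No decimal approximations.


Answer: -2*exp(3*y - 1)/3.


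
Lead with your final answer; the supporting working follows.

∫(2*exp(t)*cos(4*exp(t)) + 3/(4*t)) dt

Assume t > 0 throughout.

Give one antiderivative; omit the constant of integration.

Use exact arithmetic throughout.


The answer is 3*log(t)/4 + sin(4*exp(t))/2.
Step 1. Rewrite: now ∫(3/(4*t)) dt + ∫(2*exp(t)*cos(4*exp(t))) dt.
Step 2. Substitute u = exp(t), turning ∫(2*exp(t)*cos(4*exp(t))) dt into ∫(2*cos(4*u)) du: now ∫(3/(4*t)) dt + ∫(2*cos(4*u)) du.
Step 3. Evaluate the standard form: now sin(4*u)/2 + ∫(3/(4*t)) dt.
Step 4. Substitute back u = exp(t): now sin(4*exp(t))/2 + ∫(3/(4*t)) dt.
Step 5. Evaluate the standard form [assuming t > 0]: now 3*log(t)/4 + sin(4*exp(t))/2.
Answer: 3*log(t)/4 + sin(4*exp(t))/2.


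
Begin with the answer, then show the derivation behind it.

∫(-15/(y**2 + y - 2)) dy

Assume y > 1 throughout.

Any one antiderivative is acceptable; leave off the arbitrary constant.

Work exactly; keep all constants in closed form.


The answer is -5*log(y - 1) + 5*log(y + 2).
Step 1. Decompose ∫(-15/(y**2 + y - 2)) dy by partial fractions, -15/(y**2 + y - 2) = 5/(y + 2) - 5/(y - 1): now ∫(-5/(y - 1)) dy + ∫(5/(y + 2)) dy.
Step 2. Evaluate the standard form [assuming y > 1]: now -5*log(y - 1) + ∫(5/(y + 2)) dy.
Step 3. Evaluate the standard form [assuming y > -2]: now -5*log(y - 1) + 5*log(y + 2).
Answer: -5*log(y - 1) + 5*log(y + 2).


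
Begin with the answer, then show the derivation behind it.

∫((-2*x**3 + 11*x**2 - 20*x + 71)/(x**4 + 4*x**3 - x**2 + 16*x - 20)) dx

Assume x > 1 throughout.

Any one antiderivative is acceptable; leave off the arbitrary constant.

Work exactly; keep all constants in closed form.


The answer is 2*log(x - 1) - 4*log(x + 5) - 3*atan(x/2)/2.
Step 1. Decompose ∫((-2*x**3 + 11*x**2 - 20*x + 71)/(x**4 + 4*x**3 - x**2 + 16*x - 20)) dx by partial fractions, (-2*x**3 + 11*x**2 - 20*x + 71)/(x**4 + 4*x**3 - x**2 + 16*x - 20) = -3/(x**2 + 4) - 4/(x + 5) + 2/(x - 1): now ∫(2/(x - 1)) dx + ∫(-4/(x + 5)) dx + ∫(-3/(x**2 + 4)) dx.
Step 2. Evaluate the standard form [assuming x > 1]: now 2*log(x - 1) + ∫(-4/(x + 5)) dx + ∫(-3/(x**2 + 4)) dx.
Step 3. Evaluate the standard form [assuming x > -5]: now 2*log(x - 1) - 4*log(x + 5) + ∫(-3/(x**2 + 4)) dx.
Step 4. Evaluate the standard form: now 2*log(x - 1) - 4*log(x + 5) - 3*atan(x/2)/2.
Answer: 2*log(x - 1) - 4*log(x + 5) - 3*atan(x/2)/2.


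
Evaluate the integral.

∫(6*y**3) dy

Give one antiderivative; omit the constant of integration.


Answer: 3*y**4/2.


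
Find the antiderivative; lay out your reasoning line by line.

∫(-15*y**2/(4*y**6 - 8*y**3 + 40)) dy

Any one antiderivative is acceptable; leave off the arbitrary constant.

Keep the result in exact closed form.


Step 1. Substitute u = y**3 - 1, turning ∫(-15*y**2/(4*y**6 - 8*y**3 + 40)) dy into ∫(-5/(4*(u**2 + 9))) du: now ∫(-5/(4*(u**2 + 9))) du.
Step 2. Evaluate the standard form: now -5*atan(u/3)/12.
Step 3. Substitute back u = y**3 - 1: now -5*atan(y**3/3 - 1/3)/12.
Answer: -5*atan(y**3/3 - 1/3)/12.


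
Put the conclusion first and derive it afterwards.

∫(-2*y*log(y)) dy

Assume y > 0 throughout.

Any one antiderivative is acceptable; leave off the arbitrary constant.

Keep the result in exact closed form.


The answer is -y**2*log(y) + y**2/2.
Step 1. Integrate ∫(-2*y*log(y)) dy by parts with u = log(y), dv = (-2*y) dy, so v = -y**2 [assuming y > 0]: now -y**2*log(y) + ∫(y) dy.
Step 2. Evaluate the standard form: now -y**2*log(y) + y**2/2.
Answer: -y**2*log(y) + y**2/2.


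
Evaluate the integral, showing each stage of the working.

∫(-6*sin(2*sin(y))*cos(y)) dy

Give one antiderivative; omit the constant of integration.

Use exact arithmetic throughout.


Step 1. Substitute u = sin(y), turning ∫(-6*sin(2*sin(y))*cos(y)) dy into ∫(-6*sin(2*u)) du: now ∫(-6*sin(2*u)) du.
Step 2. Evaluate the standard form: now 3*cos(2*u).
Step 3. Substitute back u = sin(y): now 3*cos(2*sin(y)).
Answer: 3*cos(2*sin(y)).


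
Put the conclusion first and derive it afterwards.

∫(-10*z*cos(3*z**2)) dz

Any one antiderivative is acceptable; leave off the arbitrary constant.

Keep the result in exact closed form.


The answer is -5*sin(3*z**2)/3.
Step 1. Substitute u = z**2, turning ∫(-10*z*cos(3*z**2)) dz into ∫(-5*cos(3*u)) du: now ∫(-5*cos(3*u)) du.
Step 2. Evaluate the standard form: now -5*sin(3*u)/3.
Step 3. Substitute back u = z**2: now -5*sin(3*z**2)/3.
Answer: -5*sin(3*z**2)/3.


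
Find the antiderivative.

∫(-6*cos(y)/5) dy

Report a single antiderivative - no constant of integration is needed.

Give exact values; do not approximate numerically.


Answer: -6*sin(y)/5.


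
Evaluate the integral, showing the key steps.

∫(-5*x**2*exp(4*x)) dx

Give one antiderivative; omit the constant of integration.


Step 1. Integrate ∫(-5*x**2*exp(4*x)) dx by parts with u = x**2, dv = (-5*exp(4*x)) dx, so v = -5*exp(4*x)/4: now -5*x**2*exp(4*x)/4 + ∫(5*x*exp(4*x)/2) dx.
Step 2. Integrate ∫(5*x*exp(4*x)/2) dx by parts with u = x, dv = (5*exp(4*x)/2) dx, so v = 5*exp(4*x)/8: now -5*x**2*exp(4*x)/4 + 5*x*exp(4*x)/8 + ∫(-5*exp(4*x)/8) dx.
Step 3. Evaluate the standard form: now -5*x**2*exp(4*x)/4 + 5*x*exp(4*x)/8 - 5*exp(4*x)/32.
Answer: -5*x**2*exp(4*x)/4 + 5*x*exp(4*x)/8 - 5*exp(4*x)/32.
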